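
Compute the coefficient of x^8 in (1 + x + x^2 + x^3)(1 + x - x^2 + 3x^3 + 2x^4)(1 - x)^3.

(1 + x + x^2 + x^3) has coefficients 1,1,1,1 for degrees 0…3.
(1 + x - x^2 + 3x^3 + 2x^4) has coefficients 1,1,-1,3,2,0,0,0,0 for degrees 0…8.
Finally multiplying by (1 - x)^3, the product of all factors after the first has coefficients 1,-2,-1,8,-11,4,3,-2,0 for degrees 0…8.
[x^8] = 1·0 + 1·(-2) + 1·3 + 1·4 = 5.

5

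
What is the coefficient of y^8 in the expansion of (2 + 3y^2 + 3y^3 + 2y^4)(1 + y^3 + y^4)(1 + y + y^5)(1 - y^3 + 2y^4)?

(2 + 3y^2 + 3y^3 + 2y^4) has coefficients 2,0,3,3,2 for degrees 0…4.
(1 + y^3 + y^4) has coefficients 1,0,0,1,1,0,0,0,0 for degrees 0…8.
Multiplying by (1 + y + y^5) gives running coefficients 1,1,0,1,2,2,0,0,1 for degrees 0…8.
Finally multiplying by (1 - y^3 + 2y^4), the product of all factors after the first has coefficients 1,1,0,0,3,4,-1,0,3 for degrees 0…8.
[y^8] = 2·3 + 3·(-1) + 3·4 + 2·3 = 21.

21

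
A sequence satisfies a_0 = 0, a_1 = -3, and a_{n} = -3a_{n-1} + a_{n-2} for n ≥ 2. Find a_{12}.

1401840

The ordinary generating function has denominator 1 + 3q - q^2.
Iterating the recurrence: a_0,…,a_{12} = 0, -3, 9, -30, 99, -327, 1080, -3567, 11781, -38910, 128511, -424443, 1401840.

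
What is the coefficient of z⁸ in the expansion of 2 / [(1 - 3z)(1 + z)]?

The denominator gives the recurrence a_n = 2a_(n−1) + 3a_(n−2) for n ≥ 2; the numerator fixes a_0 = 2, a_1 = 4.
Iterating: 2, 4, 14, 40, 122, 364, 1094, 3280, 9842, so a_8 = 9842.

9842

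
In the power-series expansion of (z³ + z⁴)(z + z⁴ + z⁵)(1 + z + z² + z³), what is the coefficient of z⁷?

(z³ + z⁴) has coefficients 0,0,0,1,1 for degrees 0…4.
(z + z⁴ + z⁵) has coefficients 0,1,0,0,1,1,0,0 for degrees 0…7.
Finally multiplying by (1 + z + z² + z³), the product of all factors after the first has coefficients 0,1,1,1,2,2,2,2 for degrees 0…7.
[z⁷] = 1·2 + 1·1 = 3.

3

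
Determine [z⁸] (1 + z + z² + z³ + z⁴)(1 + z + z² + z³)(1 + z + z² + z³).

(1 + z + z² + z³ + z⁴) has coefficients 1,1,1,1,1 for degrees 0…4.
(1 + z + z² + z³) has coefficients 1,1,1,1,0,0,0,0,0 for degrees 0…8.
Finally multiplying by (1 + z + z² + z³), the product of all factors after the first has coefficients 1,2,3,4,3,2,1,0,0 for degrees 0…8.
[z⁸] = 1·0 + 1·0 + 1·1 + 1·2 + 1·3 = 6.

6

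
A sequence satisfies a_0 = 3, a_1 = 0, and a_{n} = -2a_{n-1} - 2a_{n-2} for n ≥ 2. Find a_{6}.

The ordinary generating function has denominator 1 + 2x + 2x^2.
Iterating the recurrence: a_0,…,a_{6} = 3, 0, -6, 12, -12, 0, 24.

24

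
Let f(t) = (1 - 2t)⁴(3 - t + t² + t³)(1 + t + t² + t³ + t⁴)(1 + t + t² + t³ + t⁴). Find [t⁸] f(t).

56

(1 - 2t)⁴ has coefficients 1,-8,24,-32,16 for degrees 0…4.
(3 - t + t² + t³) has coefficients 3,-1,1,1,0,0,0,0,0 for degrees 0…8.
Multiplying by (1 + t + t² + t³ + t⁴) gives running coefficients 3,2,3,4,4,1,2,1,0 for degrees 0…8.
Finally multiplying by (1 + t + t² + t³ + t⁴), the product of all factors after the first has coefficients 3,5,8,12,16,14,14,12,8 for degrees 0…8.
[t⁸] = 1·8 − 8·12 + 24·14 − 32·14 + 16·16 = 56.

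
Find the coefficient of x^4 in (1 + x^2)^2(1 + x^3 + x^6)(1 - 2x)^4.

(1 + x^2)^2 has coefficients 1,0,2,0,1 for degrees 0…4.
(1 + x^3 + x^6) has coefficients 1,0,0,1,0 for degrees 0…4.
Finally multiplying by (1 - 2x)^4, the product of all factors after the first has coefficients 1,-8,24,-31,8 for degrees 0…4.
[x^4] = 1·8 + 2·24 + 1·1 = 57.

57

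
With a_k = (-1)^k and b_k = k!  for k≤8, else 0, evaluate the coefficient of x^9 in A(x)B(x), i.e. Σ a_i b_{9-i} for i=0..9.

Write out a_i and b_{9-i} for i = 0,…,9 and sum the products.
Σ = 1·0 − 1·40320 + 1·5040 − 1·720 + 1·120 − 1·24 + 1·6 − 1·2 + 1·1 − 1·1 = -35900.

-35900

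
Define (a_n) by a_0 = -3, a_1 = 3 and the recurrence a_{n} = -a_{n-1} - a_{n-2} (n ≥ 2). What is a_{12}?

The ordinary generating function has denominator 1 + x + x^2.
Iterating the recurrence: a_0,…,a_{12} = -3, 3, 0, -3, 3, 0, -3, 3, 0, -3, 3, 0, -3.

-3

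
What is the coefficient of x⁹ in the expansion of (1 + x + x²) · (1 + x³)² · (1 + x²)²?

(1 + x + x²) has coefficients 1,1,1 for degrees 0…2.
(1 + x³)² has coefficients 1,0,0,2,0,0,1,0,0,0 for degrees 0…9.
Finally multiplying by (1 + x²)², the product of all factors after the first has coefficients 1,0,2,2,1,4,1,2,2,0 for degrees 0…9.
[x⁹] = 1·0 + 1·2 + 1·2 = 4.

4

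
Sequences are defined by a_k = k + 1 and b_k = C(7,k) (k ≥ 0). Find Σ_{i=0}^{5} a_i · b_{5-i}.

321

This is [x^5] in the product of the two ordinary generating functions.
Σ = 1·21 + 2·35 + 3·35 + 4·21 + 5·7 + 6·1 = 321.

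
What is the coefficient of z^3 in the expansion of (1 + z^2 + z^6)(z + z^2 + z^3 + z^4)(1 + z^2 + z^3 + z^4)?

(1 + z^2 + z^6) has coefficients 1,0,1,0 for degrees 0…3.
(z + z^2 + z^3 + z^4) has coefficients 0,1,1,1 for degrees 0…3.
Finally multiplying by (1 + z^2 + z^3 + z^4), the product of all factors after the first has coefficients 0,1,1,2 for degrees 0…3.
[z^3] = 1·2 + 1·1 = 3.

3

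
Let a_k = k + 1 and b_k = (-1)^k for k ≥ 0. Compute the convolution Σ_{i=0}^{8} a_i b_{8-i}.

Write out a_i and b_{8-i} for i = 0,…,8 and sum the products.
Σ = 1·1 + 2·(-1) + 3·1 + 4·(-1) + 5·1 + 6·(-1) + 7·1 + 8·(-1) + 9·1 = 5.

5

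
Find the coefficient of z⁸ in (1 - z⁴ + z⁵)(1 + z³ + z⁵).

(1 - z⁴ + z⁵) has coefficients 1,0,0,0,-1,1 for degrees 0…5.
(1 + z³ + z⁵) has coefficients 1,0,0,1,0,1,0,0,0 for degrees 0…8.
[z⁸] = 1·0 − 1·0 + 1·1 = 1.

1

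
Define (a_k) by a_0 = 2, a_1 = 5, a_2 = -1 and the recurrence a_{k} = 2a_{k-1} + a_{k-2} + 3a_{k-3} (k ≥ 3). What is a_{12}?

88892

The ordinary generating function has denominator 1 - 2x - x^2 - 3x^3.
Iterating the recurrence: a_0,…,a_{12} = 2, 5, -1, 9, 32, 70, 199, 564, 1537, 4235, 11699, 32244, 88892.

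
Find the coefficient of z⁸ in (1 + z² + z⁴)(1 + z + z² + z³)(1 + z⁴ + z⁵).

(1 + z² + z⁴) has coefficients 1,0,1,0,1 for degrees 0…4.
(1 + z + z² + z³) has coefficients 1,1,1,1,0,0,0,0,0 for degrees 0…8.
Finally multiplying by (1 + z⁴ + z⁵), the product of all factors after the first has coefficients 1,1,1,1,1,2,2,2,1 for degrees 0…8.
[z⁸] = 1·1 + 1·2 + 1·1 = 4.

4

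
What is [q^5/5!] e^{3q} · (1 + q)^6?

The EGF product rule gives c_5 = Σ_{k_1+k_2=5} C(5; k_1,k_2) · ∏ g_i(k_i), where e^{3q} gives (3)^k; (1+q)^6 gives the falling factorial (6)_k.
g_1(k) for k = 0…5: 1, 3, 9, 27, 81, 243.
g_2(k) for k = 0…5: 1, 6, 30, 120, 360, 720.
c_5 = Σ_k C(5,k)·g_1(k)·g_2(5−k) = 1·1·720 + 5·3·360 + 10·9·120 + 10·27·30 + 5·81·6 + 1·243·1 = 720 + 5400 + 10800 + 8100 + 2430 + 243 = 27693.

27693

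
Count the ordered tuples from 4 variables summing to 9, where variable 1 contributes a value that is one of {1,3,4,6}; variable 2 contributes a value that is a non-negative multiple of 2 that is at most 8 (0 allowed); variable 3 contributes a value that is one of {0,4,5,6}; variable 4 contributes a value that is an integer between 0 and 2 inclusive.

The generating function for the choices is (x + x^3 + x^4 + x^6)·(1 + x^2 + x^4 + x^6 + x^8)·(1 + x^4 + x^5 + x^6)·(1 + x + x^2); the count is [x^9].
(x + x^3 + x^4 + x^6) has coefficients 0,1,0,1,1,0,1 for degrees 0…6.
(1 + x^2 + x^4 + x^6 + x^8) has coefficients 1,0,1,0,1,0,1,0,1,0 for degrees 0…9.
Multiplying by (1 + x^4 + x^5 + x^6) gives running coefficients 1,0,1,0,2,1,3,1,3,1 for degrees 0…9.
Finally multiplying by (1 + x + x^2), the product of all factors after the first has coefficients 1,1,2,1,3,3,6,5,7,5 for degrees 0…9.
[x^9] = 1·7 + 1·6 + 1·3 + 1·1 = 17.

17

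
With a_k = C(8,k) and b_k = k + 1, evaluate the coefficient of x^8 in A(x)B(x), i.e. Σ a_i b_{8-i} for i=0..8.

This is [x^8] in the product of the two ordinary generating functions.
Σ = 1·9 + 8·8 + 28·7 + 56·6 + 70·5 + 56·4 + 28·3 + 8·2 + 1·1 = 1280.

1280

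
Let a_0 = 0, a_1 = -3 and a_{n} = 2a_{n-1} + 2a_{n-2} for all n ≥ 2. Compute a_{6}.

The ordinary generating function has denominator 1 - 2t - 2t^2.
Iterating the recurrence: a_0,…,a_{6} = 0, -3, -6, -18, -48, -132, -360.

-360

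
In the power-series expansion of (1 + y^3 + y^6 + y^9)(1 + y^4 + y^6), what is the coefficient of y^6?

2

(1 + y^3 + y^6 + y^9) has coefficients 1,0,0,1,0,0,1 for degrees 0…6.
(1 + y^4 + y^6) has coefficients 1,0,0,0,1,0,1 for degrees 0…6.
[y^6] = 1·1 + 1·0 + 1·1 = 2.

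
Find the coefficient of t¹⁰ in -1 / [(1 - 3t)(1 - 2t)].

-175099

The denominator gives the recurrence a_n = 5a_(n−1) − 6a_(n−2) for n ≥ 2; the numerator fixes a_0 = -1, a_1 = -5.
Iterating: -1, -5, -19, -65, -211, -665, -2059, -6305, -19171, -58025, -175099, so a_10 = -175099.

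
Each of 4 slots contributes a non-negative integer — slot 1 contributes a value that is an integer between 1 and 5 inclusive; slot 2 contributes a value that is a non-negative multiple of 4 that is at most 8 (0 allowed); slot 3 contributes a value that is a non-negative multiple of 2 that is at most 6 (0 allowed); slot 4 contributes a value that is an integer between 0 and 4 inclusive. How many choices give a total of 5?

The generating function for the choices is (t + t^2 + t^3 + t^4 + t^5)·(1 + t^4 + t^8)·(1 + t^2 + t^4 + t^6)·(1 + t + t^2 + t^3 + t^4); the count is [t^5].
(t + t^2 + t^3 + t^4 + t^5) has coefficients 0,1,1,1,1,1 for degrees 0…5.
(1 + t^4 + t^8) has coefficients 1,0,0,0,1,0 for degrees 0…5.
Multiplying by (1 + t^2 + t^4 + t^6) gives running coefficients 1,0,1,0,2,0 for degrees 0…5.
Finally multiplying by (1 + t + t^2 + t^3 + t^4), the product of all factors after the first has coefficients 1,1,2,2,4,3 for degrees 0…5.
[t^5] = 1·4 + 1·2 + 1·2 + 1·1 + 1·1 = 10.

10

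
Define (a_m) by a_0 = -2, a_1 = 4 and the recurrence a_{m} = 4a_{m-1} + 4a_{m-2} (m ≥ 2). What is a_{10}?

2852864

The ordinary generating function has denominator 1 - 4x - 4x^2.
Iterating the recurrence: a_0,…,a_{10} = -2, 4, 8, 48, 224, 1088, 5248, 25344, 122368, 590848, 2852864.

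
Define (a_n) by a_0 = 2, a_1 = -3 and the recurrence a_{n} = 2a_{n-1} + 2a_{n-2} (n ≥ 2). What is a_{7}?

-504

The ordinary generating function has denominator 1 - 2x - 2x^2.
Iterating the recurrence: a_0,…,a_{7} = 2, -3, -2, -10, -24, -68, -184, -504.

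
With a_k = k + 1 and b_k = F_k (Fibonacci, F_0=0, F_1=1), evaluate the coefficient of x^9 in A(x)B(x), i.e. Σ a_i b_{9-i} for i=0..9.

221

Write out a_i and b_{9-i} for i = 0,…,9 and sum the products.
Σ = 1·34 + 2·21 + 3·13 + 4·8 + 5·5 + 6·3 + 7·2 + 8·1 + 9·1 + 10·0 = 221.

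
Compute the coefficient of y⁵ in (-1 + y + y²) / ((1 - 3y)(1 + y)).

-101

The denominator gives the recurrence a_n = 2a_(n−1) + 3a_(n−2) for n ≥ 3; the numerator fixes a_0 = -1, a_1 = -1, a_2 = -4.
Iterating: -1, -1, -4, -11, -34, -101, so a_5 = -101.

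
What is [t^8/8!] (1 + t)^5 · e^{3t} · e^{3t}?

The EGF product rule gives c_8 = Σ_{k_1+k_2+k_3=8} C(8; k_1,k_2,k_3) · ∏ g_i(k_i), where (1+t)^5 gives the falling factorial (5)_k; e^{3t} gives (3)^k; e^{3t} gives (3)^k.
g_1(k) for k = 0…8: 1, 5, 20, 60, 120, 120, 0, 0, 0.
g_2(k) for k = 0…8: 1, 3, 9, 27, 81, 243, 729, 2187, 6561.
g_3(k) for k = 0…8: 1, 3, 9, 27, 81, 243, 729, 2187, 6561.
First combine the last two factors: h(k) = Σ_j C(k,j)·g_2(j)·g_3(k−j) for k = 0…8: 1, 6, 36, 216, 1296, 7776, 46656, 279936, 1679616.
c_8 = Σ_k C(8,k)·g_1(k)·h(8−k) = 1·1·1679616 + 8·5·279936 + 28·20·46656 + 56·60·7776 + 70·120·1296 + 56·120·216 = 1679616 + 11197440 + 26127360 + 26127360 + 10886400 + 1451520 = 77469696.

77469696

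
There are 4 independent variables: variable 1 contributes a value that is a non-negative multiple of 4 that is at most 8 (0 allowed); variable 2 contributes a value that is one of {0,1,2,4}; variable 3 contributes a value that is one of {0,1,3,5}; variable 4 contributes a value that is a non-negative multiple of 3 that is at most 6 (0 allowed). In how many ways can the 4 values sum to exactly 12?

The generating function for the choices is (1 + y^4 + y^8)·(1 + y + y^2 + y^4)·(1 + y + y^3 + y^5)·(1 + y^3 + y^6); the count is [y^12].
(1 + y^4 + y^8) has coefficients 1,0,0,0,1,0,0,0,1 for degrees 0…8.
(1 + y + y^2 + y^4) has coefficients 1,1,1,0,1,0,0,0,0,0,0,0,0 for degrees 0…12.
Multiplying by (1 + y + y^3 + y^5) gives running coefficients 1,2,2,2,2,3,1,2,0,1,0,0,0 for degrees 0…12.
Finally multiplying by (1 + y^3 + y^6), the product of all factors after the first has coefficients 1,2,2,3,4,5,4,6,5,4,4,3,2 for degrees 0…12.
[y^12] = 1·2 + 1·5 + 1·4 = 11.

11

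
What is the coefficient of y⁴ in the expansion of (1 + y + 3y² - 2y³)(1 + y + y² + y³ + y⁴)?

(1 + y + 3y² - 2y³) has coefficients 1,1,3,-2 for degrees 0…3.
(1 + y + y² + y³ + y⁴) has coefficients 1,1,1,1,1 for degrees 0…4.
[y⁴] = 1·1 + 1·1 + 3·1 − 2·1 = 3.

3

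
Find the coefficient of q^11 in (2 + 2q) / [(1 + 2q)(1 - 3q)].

Partial fractions give a closed form: a_n = (2/5)·(-2)^n + (8/5)·3^n.
At n = 11: a_11 = 282616.

282616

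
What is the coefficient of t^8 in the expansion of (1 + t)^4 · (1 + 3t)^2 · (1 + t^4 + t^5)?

(1 + t)^4 has coefficients 1,4,6,4,1 for degrees 0…4.
(1 + 3t)^2 has coefficients 1,6,9,0,0,0,0,0,0 for degrees 0…8.
Finally multiplying by (1 + t^4 + t^5), the product of all factors after the first has coefficients 1,6,9,0,1,7,15,9,0 for degrees 0…8.
[t^8] = 1·0 + 4·9 + 6·15 + 4·7 + 1·1 = 155.

155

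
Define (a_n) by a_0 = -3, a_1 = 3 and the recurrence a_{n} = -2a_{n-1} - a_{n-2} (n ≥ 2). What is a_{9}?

The ordinary generating function has denominator 1 + 2q + q^2.
Iterating the recurrence: a_0,…,a_{9} = -3, 3, -3, 3, -3, 3, -3, 3, -3, 3.

3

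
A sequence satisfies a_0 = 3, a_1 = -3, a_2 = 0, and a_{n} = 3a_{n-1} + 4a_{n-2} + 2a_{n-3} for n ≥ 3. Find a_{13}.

The ordinary generating function has denominator 1 - 3z - 4z^2 - 2z^3.
Iterating the recurrence: a_0,…,a_{13} = 3, -3, 0, -6, -24, -96, -396, -1620, -6636, -27180, -111324, -455964, -1867548, -7649148.

-7649148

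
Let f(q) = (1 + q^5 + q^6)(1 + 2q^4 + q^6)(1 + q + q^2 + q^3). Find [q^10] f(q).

4

(1 + q^5 + q^6) has coefficients 1,0,0,0,0,1,1 for degrees 0…6.
(1 + 2q^4 + q^6) has coefficients 1,0,0,0,2,0,1,0,0,0,0 for degrees 0…10.
Finally multiplying by (1 + q + q^2 + q^3), the product of all factors after the first has coefficients 1,1,1,1,2,2,3,3,1,1,0 for degrees 0…10.
[q^10] = 1·0 + 1·2 + 1·2 = 4.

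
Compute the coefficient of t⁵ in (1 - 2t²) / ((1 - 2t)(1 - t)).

The denominator gives the recurrence a_n = 3a_(n−1) − 2a_(n−2) for n ≥ 3; the numerator fixes a_0 = 1, a_1 = 3, a_2 = 5.
Iterating: 1, 3, 5, 9, 17, 33, so a_5 = 33.

33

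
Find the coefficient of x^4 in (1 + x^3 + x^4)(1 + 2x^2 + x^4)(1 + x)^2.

6

(1 + x^3 + x^4) has coefficients 1,0,0,1,1 for degrees 0…4.
(1 + 2x^2 + x^4) has coefficients 1,0,2,0,1 for degrees 0…4.
Finally multiplying by (1 + x)^2, the product of all factors after the first has coefficients 1,2,3,4,3 for degrees 0…4.
[x^4] = 1·3 + 1·2 + 1·1 = 6.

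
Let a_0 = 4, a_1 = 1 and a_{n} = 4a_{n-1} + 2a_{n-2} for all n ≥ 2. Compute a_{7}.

19720

The ordinary generating function has denominator 1 - 4q - 2q^2.
Iterating the recurrence: a_0,…,a_{7} = 4, 1, 12, 50, 224, 996, 4432, 19720.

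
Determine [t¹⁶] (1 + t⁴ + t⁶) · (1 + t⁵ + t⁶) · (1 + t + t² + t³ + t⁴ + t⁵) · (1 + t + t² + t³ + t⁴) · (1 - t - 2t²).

(1 + t⁴ + t⁶) has coefficients 1,0,0,0,1,0,1 for degrees 0…6.
(1 + t⁵ + t⁶) has coefficients 1,0,0,0,0,1,1,0,0,0,0,0,0,0,0,0,0 for degrees 0…16.
Multiplying by (1 + t + t² + t³ + t⁴ + t⁵) gives running coefficients 1,1,1,1,1,2,2,2,2,2,2,1,0,0,0,0,0 for degrees 0…16.
Multiplying by (1 + t + t² + t³ + t⁴) gives running coefficients 1,2,3,4,5,6,7,8,9,10,10,9,7,5,3,1,0 for degrees 0…16.
Finally multiplying by (1 - t - 2t²), the product of all factors after the first has coefficients 1,1,-1,-3,-5,-7,-9,-11,-13,-15,-18,-21,-22,-20,-16,-12,-7 for degrees 0…16.
[t¹⁶] = 1·(-7) + 1·(-22) + 1·(-18) = -47.

-47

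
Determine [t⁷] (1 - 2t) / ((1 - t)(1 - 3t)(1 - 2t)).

Partial fractions give a closed form: a_n = (-1/2)·1^n + (3/2)·3^n.
At n = 7: a_7 = 3280.

3280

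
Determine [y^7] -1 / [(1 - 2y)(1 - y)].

-255

The denominator gives the recurrence a_n = 3a_(n−1) − 2a_(n−2) for n ≥ 2; the numerator fixes a_0 = -1, a_1 = -3.
Iterating: -1, -3, -7, -15, -31, -63, -127, -255, so a_7 = -255.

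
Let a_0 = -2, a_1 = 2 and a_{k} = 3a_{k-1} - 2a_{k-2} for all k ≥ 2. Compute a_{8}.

1018

The ordinary generating function has denominator 1 - 3x + 2x^2.
Iterating the recurrence: a_0,…,a_{8} = -2, 2, 10, 26, 58, 122, 250, 506, 1018.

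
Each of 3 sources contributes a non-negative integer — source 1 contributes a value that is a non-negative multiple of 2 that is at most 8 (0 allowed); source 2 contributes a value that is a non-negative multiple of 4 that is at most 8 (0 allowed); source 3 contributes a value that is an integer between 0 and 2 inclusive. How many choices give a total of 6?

The generating function for the choices is (1 + z² + z⁴ + z⁶ + z⁸)·(1 + z⁴ + z⁸)·(1 + z + z²); the count is [z⁶].
(1 + z² + z⁴ + z⁶ + z⁸) has coefficients 1,0,1,0,1,0,1 for degrees 0…6.
(1 + z⁴ + z⁸) has coefficients 1,0,0,0,1,0,0 for degrees 0…6.
Finally multiplying by (1 + z + z²), the product of all factors after the first has coefficients 1,1,1,0,1,1,1 for degrees 0…6.
[z⁶] = 1·1 + 1·1 + 1·1 + 1·1 = 4.

4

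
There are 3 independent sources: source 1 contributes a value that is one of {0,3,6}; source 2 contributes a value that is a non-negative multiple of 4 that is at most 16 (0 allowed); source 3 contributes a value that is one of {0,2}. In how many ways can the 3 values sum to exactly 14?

The generating function for the choices is (1 + z^3 + z^6)·(1 + z^4 + z^8 + z^12 + z^16)·(1 + z^2); the count is [z^14].
(1 + z^3 + z^6) has coefficients 1,0,0,1,0,0,1 for degrees 0…6.
(1 + z^4 + z^8 + z^12 + z^16) has coefficients 1,0,0,0,1,0,0,0,1,0,0,0,1,0,0 for degrees 0…14.
Finally multiplying by (1 + z^2), the product of all factors after the first has coefficients 1,0,1,0,1,0,1,0,1,0,1,0,1,0,1 for degrees 0…14.
[z^14] = 1·1 + 1·0 + 1·1 = 2.

2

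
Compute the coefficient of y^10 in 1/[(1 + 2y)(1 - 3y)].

35839

The denominator gives the recurrence a_n = a_(n−1) + 6a_(n−2) for n ≥ 2; the numerator fixes a_0 = 1, a_1 = 1.
Iterating: 1, 1, 7, 13, 55, 133, 463, 1261, 4039, 11605, 35839, so a_10 = 35839.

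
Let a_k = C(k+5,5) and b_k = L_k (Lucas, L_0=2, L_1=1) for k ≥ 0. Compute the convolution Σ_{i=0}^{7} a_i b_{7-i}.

4066

Write out a_i and b_{7-i} for i = 0,…,7 and sum the products.
Σ = 1·29 + 6·18 + 21·11 + 56·7 + 126·4 + 252·3 + 462·1 + 792·2 = 4066.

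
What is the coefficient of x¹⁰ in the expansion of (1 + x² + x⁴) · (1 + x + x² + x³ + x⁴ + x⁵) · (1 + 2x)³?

(1 + x² + x⁴) has coefficients 1,0,1,0,1 for degrees 0…4.
(1 + x + x² + x³ + x⁴ + x⁵) has coefficients 1,1,1,1,1,1,0,0,0,0,0 for degrees 0…10.
Finally multiplying by (1 + 2x)³, the product of all factors after the first has coefficients 1,7,19,27,27,27,26,20,8,0,0 for degrees 0…10.
[x¹⁰] = 1·0 + 1·8 + 1·26 = 34.

34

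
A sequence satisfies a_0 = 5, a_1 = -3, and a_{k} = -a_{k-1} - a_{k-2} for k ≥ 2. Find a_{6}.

5

The ordinary generating function has denominator 1 + z + z^2.
Iterating the recurrence: a_0,…,a_{6} = 5, -3, -2, 5, -3, -2, 5.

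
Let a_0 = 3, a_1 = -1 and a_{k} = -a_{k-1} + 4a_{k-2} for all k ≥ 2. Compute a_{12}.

110373

The ordinary generating function has denominator 1 + z - 4z^2.
Iterating the recurrence: a_0,…,a_{12} = 3, -1, 13, -17, 69, -137, 413, -961, 2613, -6457, 16909, -42737, 110373.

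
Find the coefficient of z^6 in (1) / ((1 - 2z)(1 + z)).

43

The denominator gives the recurrence a_n = a_(n−1) + 2a_(n−2) for n ≥ 3; the numerator fixes a_0 = 1, a_1 = 1, a_2 = 3.
Iterating: 1, 1, 3, 5, 11, 21, 43, so a_6 = 43.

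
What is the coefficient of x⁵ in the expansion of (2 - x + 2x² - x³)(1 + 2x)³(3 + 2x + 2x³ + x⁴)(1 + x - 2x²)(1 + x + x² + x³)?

(2 - x + 2x² - x³) has coefficients 2,-1,2,-1 for degrees 0…3.
(1 + 2x)³ has coefficients 1,6,12,8,0,0 for degrees 0…5.
Multiplying by (3 + 2x + 2x³ + x⁴) gives running coefficients 3,20,48,50,29,30 for degrees 0…5.
Multiplying by (1 + x - 2x²) gives running coefficients 3,23,62,58,-17,-41 for degrees 0…5.
Finally multiplying by (1 + x + x² + x³), the product of all factors after the first has coefficients 3,26,88,146,126,62 for degrees 0…5.
[x⁵] = 2·62 − 1·126 + 2·146 − 1·88 = 202.

202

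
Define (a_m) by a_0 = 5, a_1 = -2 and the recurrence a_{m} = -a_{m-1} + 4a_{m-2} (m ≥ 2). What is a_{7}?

-1662

The ordinary generating function has denominator 1 + t - 4t^2.
Iterating the recurrence: a_0,…,a_{7} = 5, -2, 22, -30, 118, -238, 710, -1662.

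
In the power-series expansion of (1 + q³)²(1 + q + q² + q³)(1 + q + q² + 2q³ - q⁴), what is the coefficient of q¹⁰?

1

(1 + q³)² has coefficients 1,0,0,2,0,0,1 for degrees 0…6.
(1 + q + q² + q³) has coefficients 1,1,1,1,0,0,0,0,0,0,0 for degrees 0…10.
Finally multiplying by (1 + q + q² + 2q³ - q⁴), the product of all factors after the first has coefficients 1,2,3,5,3,2,1,-1,0,0,0 for degrees 0…10.
[q¹⁰] = 1·0 + 2·(-1) + 1·3 = 1.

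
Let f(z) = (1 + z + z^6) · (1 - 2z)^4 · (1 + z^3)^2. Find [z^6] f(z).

(1 + z + z^6) has coefficients 1,1,0,0,0,0,1 for degrees 0…6.
(1 - 2z)^4 has coefficients 1,-8,24,-32,16,0,0 for degrees 0…6.
Finally multiplying by (1 + z^3)^2, the product of all factors after the first has coefficients 1,-8,24,-30,0,48,-63 for degrees 0…6.
[z^6] = 1·(-63) + 1·48 + 1·1 = -14.

-14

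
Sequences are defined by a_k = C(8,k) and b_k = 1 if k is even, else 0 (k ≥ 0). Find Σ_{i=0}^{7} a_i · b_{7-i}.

Write out a_i and b_{7-i} for i = 0,…,7 and sum the products.
Σ = 1·0 + 8·1 + 28·0 + 56·1 + 70·0 + 56·1 + 28·0 + 8·1 = 128.

128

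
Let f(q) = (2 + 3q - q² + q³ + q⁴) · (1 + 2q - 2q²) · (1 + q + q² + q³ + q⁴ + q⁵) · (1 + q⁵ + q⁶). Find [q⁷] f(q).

16

(2 + 3q - q² + q³ + q⁴) has coefficients 2,3,-1,1,1 for degrees 0…4.
(1 + 2q - 2q²) has coefficients 1,2,-2,0,0,0,0,0 for degrees 0…7.
Multiplying by (1 + q + q² + q³ + q⁴ + q⁵) gives running coefficients 1,3,1,1,1,1,0,-2 for degrees 0…7.
Finally multiplying by (1 + q⁵ + q⁶), the product of all factors after the first has coefficients 1,3,1,1,1,2,4,2 for degrees 0…7.
[q⁷] = 2·2 + 3·4 − 1·2 + 1·1 + 1·1 = 16.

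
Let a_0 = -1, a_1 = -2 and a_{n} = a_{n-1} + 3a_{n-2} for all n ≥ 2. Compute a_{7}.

The ordinary generating function has denominator 1 - z - 3z^2.
Iterating the recurrence: a_0,…,a_{7} = -1, -2, -5, -11, -26, -59, -137, -314.

-314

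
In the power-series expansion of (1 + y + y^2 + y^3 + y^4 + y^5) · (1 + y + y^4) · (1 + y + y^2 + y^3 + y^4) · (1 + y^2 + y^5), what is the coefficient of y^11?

(1 + y + y^2 + y^3 + y^4 + y^5) has coefficients 1,1,1,1,1,1 for degrees 0…5.
(1 + y + y^4) has coefficients 1,1,0,0,1,0,0,0,0,0,0,0 for degrees 0…11.
Multiplying by (1 + y + y^2 + y^3 + y^4) gives running coefficients 1,2,2,2,3,2,1,1,1,0,0,0 for degrees 0…11.
Finally multiplying by (1 + y^2 + y^5), the product of all factors after the first has coefficients 1,2,3,4,5,5,6,5,4,4,3,1 for degrees 0…11.
[y^11] = 1·1 + 1·3 + 1·4 + 1·4 + 1·5 + 1·6 = 23.

23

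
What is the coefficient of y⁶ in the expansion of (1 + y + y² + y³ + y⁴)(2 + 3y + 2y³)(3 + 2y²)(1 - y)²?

(1 + y + y² + y³ + y⁴) has coefficients 1,1,1,1,1 for degrees 0…4.
(2 + 3y + 2y³) has coefficients 2,3,0,2,0,0,0 for degrees 0…6.
Multiplying by (3 + 2y²) gives running coefficients 6,9,4,12,0,4,0 for degrees 0…6.
Finally multiplying by (1 - y)², the product of all factors after the first has coefficients 6,-3,-8,13,-20,16,-8 for degrees 0…6.
[y⁶] = 1·(-8) + 1·16 + 1·(-20) + 1·13 + 1·(-8) = -7.

-7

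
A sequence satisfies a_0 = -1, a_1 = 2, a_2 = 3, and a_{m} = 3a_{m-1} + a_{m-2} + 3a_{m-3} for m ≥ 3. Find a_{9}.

The ordinary generating function has denominator 1 - 3z - z^2 - 3z^3.
Iterating the recurrence: a_0,…,a_{9} = -1, 2, 3, 8, 33, 116, 405, 1430, 5043, 17774.

17774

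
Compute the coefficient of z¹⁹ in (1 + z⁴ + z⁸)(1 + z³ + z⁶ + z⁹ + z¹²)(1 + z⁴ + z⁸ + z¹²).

2

(1 + z⁴ + z⁸) has coefficients 1,0,0,0,1,0,0,0,1 for degrees 0…8.
(1 + z³ + z⁶ + z⁹ + z¹²) has coefficients 1,0,0,1,0,0,1,0,0,1,0,0,1,0,0,0,0,0,0,0 for degrees 0…19.
Finally multiplying by (1 + z⁴ + z⁸ + z¹²), the product of all factors after the first has coefficients 1,0,0,1,1,0,1,1,1,1,1,1,2,1,1,1,1,1,1,0 for degrees 0…19.
[z¹⁹] = 1·0 + 1·1 + 1·1 = 2.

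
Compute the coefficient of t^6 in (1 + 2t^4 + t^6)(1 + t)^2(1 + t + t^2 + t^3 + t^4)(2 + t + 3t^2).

(1 + 2t^4 + t^6) has coefficients 1,0,0,0,2,0,1 for degrees 0…6.
(1 + t)^2 has coefficients 1,2,1,0,0,0,0 for degrees 0…6.
Multiplying by (1 + t + t^2 + t^3 + t^4) gives running coefficients 1,3,4,4,4,3,1 for degrees 0…6.
Finally multiplying by (2 + t + 3t^2), the product of all factors after the first has coefficients 2,7,14,21,24,22,17 for degrees 0…6.
[t^6] = 1·17 + 2·14 + 1·2 = 47.

47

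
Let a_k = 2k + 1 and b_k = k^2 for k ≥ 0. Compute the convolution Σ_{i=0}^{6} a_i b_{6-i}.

301

The convolution is the x^6 coefficient of A(x)B(x).
Σ = 1·36 + 3·25 + 5·16 + 7·9 + 9·4 + 11·1 + 13·0 = 301.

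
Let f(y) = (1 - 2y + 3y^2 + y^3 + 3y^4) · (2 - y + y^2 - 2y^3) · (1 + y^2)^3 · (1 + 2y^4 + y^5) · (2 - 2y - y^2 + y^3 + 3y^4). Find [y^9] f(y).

-364

(1 - 2y + 3y^2 + y^3 + 3y^4) has coefficients 1,-2,3,1,3 for degrees 0…4.
(2 - y + y^2 - 2y^3) has coefficients 2,-1,1,-2,0,0,0,0,0,0 for degrees 0…9.
Multiplying by (1 + y^2)^3 gives running coefficients 2,-1,7,-5,9,-9,5,-7,1,-2 for degrees 0…9.
Multiplying by (1 + 2y^4 + y^5) gives running coefficients 2,-1,7,-5,13,-9,18,-10,14,-11 for degrees 0…9.
Finally multiplying by (2 - 2y - y^2 + y^3 + 3y^4), the product of all factors after the first has coefficients 4,-6,14,-21,34,-35,57,-49,60,-49 for degrees 0…9.
[y^9] = 1·(-49) − 2·60 + 3·(-49) + 1·57 + 3·(-35) = -364.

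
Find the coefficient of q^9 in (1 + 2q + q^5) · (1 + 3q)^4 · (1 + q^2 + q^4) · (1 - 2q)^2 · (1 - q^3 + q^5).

(1 + 2q + q^5) has coefficients 1,2,0,0,0,1 for degrees 0…5.
(1 + 3q)^4 has coefficients 1,12,54,108,81,0,0,0,0,0 for degrees 0…9.
Multiplying by (1 + q^2 + q^4) gives running coefficients 1,12,55,120,136,120,135,108,81,0 for degrees 0…9.
Multiplying by (1 - 2q)^2 gives running coefficients 1,8,11,-52,-124,56,199,48,189,108 for degrees 0…9.
Finally multiplying by (1 - q^3 + q^5), the product of all factors after the first has coefficients 1,8,11,-53,-132,46,259,183,81,-215 for degrees 0…9.
[q^9] = 1·(-215) + 2·81 + 1·(-132) = -185.

-185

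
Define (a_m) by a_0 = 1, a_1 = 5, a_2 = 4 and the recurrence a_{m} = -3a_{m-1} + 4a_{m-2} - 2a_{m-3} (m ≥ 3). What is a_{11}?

247880

The ordinary generating function has denominator 1 + 3x - 4x^2 + 2x^3.
Iterating the recurrence: a_0,…,a_{11} = 1, 5, 4, 6, -12, 52, -216, 880, -3608, 14776, -60520, 247880.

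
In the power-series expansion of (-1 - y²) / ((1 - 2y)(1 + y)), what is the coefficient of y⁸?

The denominator gives the recurrence a_n = a_(n−1) + 2a_(n−2) for n ≥ 3; the numerator fixes a_0 = -1, a_1 = -1, a_2 = -4.
Iterating: -1, -1, -4, -6, -14, -26, -54, -106, -214, so a_8 = -214.

-214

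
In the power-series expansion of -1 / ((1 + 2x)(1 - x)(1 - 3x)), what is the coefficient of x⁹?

The denominator gives the recurrence a_n = 2a_(n−1) + 5a_(n−2) − 6a_(n−3) for n ≥ 3; the numerator fixes a_0 = -1, a_1 = -2, a_2 = -9.
Iterating: -1, -2, -9, -22, -77, -210, -673, -1934, -5973, -17578, so a_9 = -17578.

-17578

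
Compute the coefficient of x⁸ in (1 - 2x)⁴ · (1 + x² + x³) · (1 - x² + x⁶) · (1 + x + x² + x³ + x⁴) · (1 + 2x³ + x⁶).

(1 - 2x)⁴ has coefficients 1,-8,24,-32,16 for degrees 0…4.
(1 + x² + x³) has coefficients 1,0,1,1,0,0,0,0,0 for degrees 0…8.
Multiplying by (1 - x² + x⁶) gives running coefficients 1,0,0,1,-1,-1,1,0,1 for degrees 0…8.
Multiplying by (1 + x + x² + x³ + x⁴) gives running coefficients 1,1,1,2,1,-1,0,0,0 for degrees 0…8.
Finally multiplying by (1 + 2x³ + x⁶), the product of all factors after the first has coefficients 1,1,1,4,3,1,5,3,-1 for degrees 0…8.
[x⁸] = 1·(-1) − 8·3 + 24·5 − 32·1 + 16·3 = 111.

111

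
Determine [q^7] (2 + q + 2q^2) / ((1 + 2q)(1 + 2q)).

-1984

The denominator gives the recurrence a_n = −4a_(n−1) − 4a_(n−2) for n ≥ 3; the numerator fixes a_0 = 2, a_1 = -7, a_2 = 22.
Iterating: 2, -7, 22, -60, 152, -368, 864, -1984, so a_7 = -1984.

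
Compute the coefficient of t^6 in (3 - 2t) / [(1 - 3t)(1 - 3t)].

The denominator gives the recurrence a_n = 6a_(n−1) − 9a_(n−2) for n ≥ 2; the numerator fixes a_0 = 3, a_1 = 16.
Iterating: 3, 16, 69, 270, 999, 3564, 12393, so a_6 = 12393.

12393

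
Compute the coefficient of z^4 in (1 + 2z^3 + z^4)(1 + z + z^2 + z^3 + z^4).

(1 + 2z^3 + z^4) has coefficients 1,0,0,2,1 for degrees 0…4.
(1 + z + z^2 + z^3 + z^4) has coefficients 1,1,1,1,1 for degrees 0…4.
[z^4] = 1·1 + 2·1 + 1·1 = 4.

4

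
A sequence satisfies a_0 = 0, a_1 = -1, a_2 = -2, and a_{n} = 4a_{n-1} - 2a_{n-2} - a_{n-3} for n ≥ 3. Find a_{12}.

-264360

The ordinary generating function has denominator 1 - 4x + 2x^2 + x^3.
Iterating the recurrence: a_0,…,a_{12} = 0, -1, -2, -6, -19, -62, -204, -673, -2222, -7338, -24235, -80042, -264360.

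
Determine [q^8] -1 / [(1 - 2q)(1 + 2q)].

Partial fractions give a closed form: a_n = (-1/2)·2^n + (-1/2)·(-2)^n.
At n = 8: a_8 = -256.

-256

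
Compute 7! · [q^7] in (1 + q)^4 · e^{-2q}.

320

The EGF product rule gives c_7 = Σ_{k_1+k_2=7} C(7; k_1,k_2) · ∏ g_i(k_i), where (1+q)^4 gives the falling factorial (4)_k; e^{-2q} gives (-2)^k.
g_1(k) for k = 0…7: 1, 4, 12, 24, 24, 0, 0, 0.
g_2(k) for k = 0…7: 1, -2, 4, -8, 16, -32, 64, -128.
c_7 = Σ_k C(7,k)·g_1(k)·g_2(7−k) = 1·1·(-128) + 7·4·64 + 21·12·(-32) + 35·24·16 + 35·24·(-8) = −128 + 1792 − 8064 + 13440 − 6720 = 320.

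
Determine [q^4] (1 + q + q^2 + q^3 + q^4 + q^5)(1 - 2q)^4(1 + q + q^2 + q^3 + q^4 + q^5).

(1 + q + q^2 + q^3 + q^4 + q^5) has coefficients 1,1,1,1,1 for degrees 0…4.
(1 - 2q)^4 has coefficients 1,-8,24,-32,16 for degrees 0…4.
Finally multiplying by (1 + q + q^2 + q^3 + q^4 + q^5), the product of all factors after the first has coefficients 1,-7,17,-15,1 for degrees 0…4.
[q^4] = 1·1 + 1·(-15) + 1·17 + 1·(-7) + 1·1 = -3.

-3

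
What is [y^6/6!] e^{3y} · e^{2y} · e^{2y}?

The EGF product rule gives c_6 = Σ_{k_1+k_2+k_3=6} C(6; k_1,k_2,k_3) · ∏ g_i(k_i), where e^{3y} gives (3)^k; e^{2y} gives (2)^k; e^{2y} gives (2)^k.
g_1(k) for k = 0…6: 1, 3, 9, 27, 81, 243, 729.
g_2(k) for k = 0…6: 1, 2, 4, 8, 16, 32, 64.
g_3(k) for k = 0…6: 1, 2, 4, 8, 16, 32, 64.
First combine the last two factors: h(k) = Σ_j C(k,j)·g_2(j)·g_3(k−j) for k = 0…6: 1, 4, 16, 64, 256, 1024, 4096.
c_6 = Σ_k C(6,k)·g_1(k)·h(6−k) = 1·1·4096 + 6·3·1024 + 15·9·256 + 20·27·64 + 15·81·16 + 6·243·4 + 1·729·1 = 4096 + 18432 + 34560 + 34560 + 19440 + 5832 + 729 = 117649.

117649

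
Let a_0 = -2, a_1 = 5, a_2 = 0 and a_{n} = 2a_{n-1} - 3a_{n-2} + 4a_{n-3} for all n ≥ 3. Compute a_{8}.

The ordinary generating function has denominator 1 - 2t + 3t^2 - 4t^3.
Iterating the recurrence: a_0,…,a_{8} = -2, 5, 0, -23, -26, 17, 20, -115, -222.

-222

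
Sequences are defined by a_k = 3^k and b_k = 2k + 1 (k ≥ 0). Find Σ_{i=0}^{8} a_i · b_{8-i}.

The convolution is the x^8 coefficient of A(x)B(x).
Σ = 1·17 + 3·15 + 9·13 + 27·11 + 81·9 + 243·7 + 729·5 + 2187·3 + 6561·1 = 19673.

19673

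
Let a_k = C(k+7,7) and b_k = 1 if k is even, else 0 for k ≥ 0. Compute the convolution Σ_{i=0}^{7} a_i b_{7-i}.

4352

This is [x^7] in the product of the two ordinary generating functions.
Σ = 1·0 + 8·1 + 36·0 + 120·1 + 330·0 + 792·1 + 1716·0 + 3432·1 = 4352.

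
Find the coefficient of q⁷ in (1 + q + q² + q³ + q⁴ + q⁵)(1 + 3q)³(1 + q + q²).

(1 + q + q² + q³ + q⁴ + q⁵) has coefficients 1,1,1,1,1,1 for degrees 0…5.
(1 + 3q)³ has coefficients 1,9,27,27,0,0,0,0 for degrees 0…7.
Finally multiplying by (1 + q + q²), the product of all factors after the first has coefficients 1,10,37,63,54,27,0,0 for degrees 0…7.
[q⁷] = 1·0 + 1·0 + 1·27 + 1·54 + 1·63 + 1·37 = 181.

181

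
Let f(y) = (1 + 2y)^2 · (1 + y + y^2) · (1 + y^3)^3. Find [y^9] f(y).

25

(1 + 2y)^2 has coefficients 1,4,4 for degrees 0…2.
(1 + y + y^2) has coefficients 1,1,1,0,0,0,0,0,0,0 for degrees 0…9.
Finally multiplying by (1 + y^3)^3, the product of all factors after the first has coefficients 1,1,1,3,3,3,3,3,3,1 for degrees 0…9.
[y^9] = 1·1 + 4·3 + 4·3 = 25.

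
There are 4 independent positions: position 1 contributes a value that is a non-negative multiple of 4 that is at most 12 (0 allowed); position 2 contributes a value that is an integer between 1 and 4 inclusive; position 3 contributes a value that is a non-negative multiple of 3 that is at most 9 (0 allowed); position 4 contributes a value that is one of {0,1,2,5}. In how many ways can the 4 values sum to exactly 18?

14

The generating function for the choices is (1 + q⁴ + q⁸ + q¹²)·(q + q² + q³ + q⁴)·(1 + q³ + q⁶ + q⁹)·(1 + q + q² + q⁵); the count is [q¹⁸].
(1 + q⁴ + q⁸ + q¹²) has coefficients 1,0,0,0,1,0,0,0,1,0,0,0,1 for degrees 0…12.
(q + q² + q³ + q⁴) has coefficients 0,1,1,1,1,0,0,0,0,0,0,0,0,0,0,0,0,0,0 for degrees 0…18.
Multiplying by (1 + q³ + q⁶ + q⁹) gives running coefficients 0,1,1,1,2,1,1,2,1,1,2,1,1,1,0,0,0,0,0 for degrees 0…18.
Finally multiplying by (1 + q + q² + q⁵), the product of all factors after the first has coefficients 0,1,2,3,4,4,5,5,5,6,5,5,6,4,3,3,1,1,1 for degrees 0…18.
[q¹⁸] = 1·1 + 1·3 + 1·5 + 1·5 = 14.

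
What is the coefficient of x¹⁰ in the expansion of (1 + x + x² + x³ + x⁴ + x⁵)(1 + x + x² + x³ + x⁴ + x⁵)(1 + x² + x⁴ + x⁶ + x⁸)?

(1 + x + x² + x³ + x⁴ + x⁵) has coefficients 1,1,1,1,1,1 for degrees 0…5.
(1 + x + x² + x³ + x⁴ + x⁵) has coefficients 1,1,1,1,1,1,0,0,0,0,0 for degrees 0…10.
Finally multiplying by (1 + x² + x⁴ + x⁶ + x⁸), the product of all factors after the first has coefficients 1,1,2,2,3,3,3,3,3,3,2 for degrees 0…10.
[x¹⁰] = 1·2 + 1·3 + 1·3 + 1·3 + 1·3 + 1·3 = 17.

17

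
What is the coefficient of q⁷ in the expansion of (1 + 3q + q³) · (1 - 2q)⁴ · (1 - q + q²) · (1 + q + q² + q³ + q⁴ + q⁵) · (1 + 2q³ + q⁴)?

(1 + 3q + q³) has coefficients 1,3,0,1 for degrees 0…3.
(1 - 2q)⁴ has coefficients 1,-8,24,-32,16,0,0,0 for degrees 0…7.
Multiplying by (1 - q + q²) gives running coefficients 1,-9,33,-64,72,-48,16,0 for degrees 0…7.
Multiplying by (1 + q + q² + q³ + q⁴ + q⁵) gives running coefficients 1,-8,25,-39,33,-15,0,9 for degrees 0…7.
Finally multiplying by (1 + 2q³ + q⁴), the product of all factors after the first has coefficients 1,-8,25,-37,18,27,-53,36 for degrees 0…7.
[q⁷] = 1·36 + 3·(-53) + 1·18 = -105.

-105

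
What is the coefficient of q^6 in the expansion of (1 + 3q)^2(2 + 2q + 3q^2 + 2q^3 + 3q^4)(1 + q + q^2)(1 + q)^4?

(1 + 3q)^2 has coefficients 1,6,9 for degrees 0…2.
(2 + 2q + 3q^2 + 2q^3 + 3q^4) has coefficients 2,2,3,2,3,0,0 for degrees 0…6.
Multiplying by (1 + q + q^2) gives running coefficients 2,4,7,7,8,5,3 for degrees 0…6.
Finally multiplying by (1 + q)^4, the product of all factors after the first has coefficients 2,12,35,67,96,111,106 for degrees 0…6.
[q^6] = 1·106 + 6·111 + 9·96 = 1636.

1636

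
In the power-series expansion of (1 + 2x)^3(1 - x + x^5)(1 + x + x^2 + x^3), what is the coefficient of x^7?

11

(1 + 2x)^3 has coefficients 1,6,12,8 for degrees 0…3.
(1 - x + x^5) has coefficients 1,-1,0,0,0,1,0,0 for degrees 0…7.
Finally multiplying by (1 + x + x^2 + x^3), the product of all factors after the first has coefficients 1,0,0,0,-1,1,1,1 for degrees 0…7.
[x^7] = 1·1 + 6·1 + 12·1 + 8·(-1) = 11.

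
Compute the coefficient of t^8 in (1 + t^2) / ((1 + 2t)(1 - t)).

214

The denominator gives the recurrence a_n = −a_(n−1) + 2a_(n−2) for n ≥ 3; the numerator fixes a_0 = 1, a_1 = -1, a_2 = 4.
Iterating: 1, -1, 4, -6, 14, -26, 54, -106, 214, so a_8 = 214.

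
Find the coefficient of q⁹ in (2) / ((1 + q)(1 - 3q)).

29524

The denominator gives the recurrence a_n = 2a_(n−1) + 3a_(n−2) for n ≥ 2; the numerator fixes a_0 = 2, a_1 = 4.
Iterating: 2, 4, 14, 40, 122, 364, 1094, 3280, 9842, 29524, so a_9 = 29524.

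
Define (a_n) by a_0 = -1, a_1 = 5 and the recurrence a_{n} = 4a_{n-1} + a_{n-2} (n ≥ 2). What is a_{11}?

8395425

The ordinary generating function has denominator 1 - 4x - x^2.
Iterating the recurrence: a_0,…,a_{11} = -1, 5, 19, 81, 343, 1453, 6155, 26073, 110447, 467861, 1981891, 8395425.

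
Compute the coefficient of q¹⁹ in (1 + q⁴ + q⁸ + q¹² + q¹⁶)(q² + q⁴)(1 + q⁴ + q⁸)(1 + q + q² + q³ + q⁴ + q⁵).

(1 + q⁴ + q⁸ + q¹² + q¹⁶) has coefficients 1,0,0,0,1,0,0,0,1,0,0,0,1,0,0,0,1 for degrees 0…16.
(q² + q⁴) has coefficients 0,0,1,0,1,0,0,0,0,0,0,0,0,0,0,0,0,0,0,0 for degrees 0…19.
Multiplying by (1 + q⁴ + q⁸) gives running coefficients 0,0,1,0,1,0,1,0,1,0,1,0,1,0,0,0,0,0,0,0 for degrees 0…19.
Finally multiplying by (1 + q + q² + q³ + q⁴ + q⁵), the product of all factors after the first has coefficients 0,0,1,1,2,2,3,3,3,3,3,3,3,3,2,2,1,1,0,0 for degrees 0…19.
[q¹⁹] = 1·0 + 1·2 + 1·3 + 1·3 + 1·1 = 9.

9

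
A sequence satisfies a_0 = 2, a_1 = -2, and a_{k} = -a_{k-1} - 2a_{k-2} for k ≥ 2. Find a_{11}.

The ordinary generating function has denominator 1 + t + 2t^2.
Iterating the recurrence: a_0,…,a_{11} = 2, -2, -2, 6, -2, -10, 14, 6, -34, 22, 46, -90.

-90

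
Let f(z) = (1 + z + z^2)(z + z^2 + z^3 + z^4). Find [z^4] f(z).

3

(1 + z + z^2) has coefficients 1,1,1 for degrees 0…2.
(z + z^2 + z^3 + z^4) has coefficients 0,1,1,1,1 for degrees 0…4.
[z^4] = 1·1 + 1·1 + 1·1 = 3.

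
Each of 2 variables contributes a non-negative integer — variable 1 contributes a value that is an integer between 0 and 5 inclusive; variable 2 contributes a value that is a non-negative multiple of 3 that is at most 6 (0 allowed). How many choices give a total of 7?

The generating function for the choices is (1 + z + z² + z³ + z⁴ + z⁵)·(1 + z³ + z⁶); the count is [z⁷].
(1 + z + z² + z³ + z⁴ + z⁵) has coefficients 1,1,1,1,1,1 for degrees 0…5.
(1 + z³ + z⁶) has coefficients 1,0,0,1,0,0,1,0 for degrees 0…7.
[z⁷] = 1·0 + 1·1 + 1·0 + 1·0 + 1·1 + 1·0 = 2.

2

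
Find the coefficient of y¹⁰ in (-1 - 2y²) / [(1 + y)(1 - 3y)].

The denominator gives the recurrence a_n = 2a_(n−1) + 3a_(n−2) for n ≥ 3; the numerator fixes a_0 = -1, a_1 = -2, a_2 = -9.
Iterating: -1, -2, -9, -24, -75, -222, -669, -2004, -6015, -18042, -54129, so a_10 = -54129.

-54129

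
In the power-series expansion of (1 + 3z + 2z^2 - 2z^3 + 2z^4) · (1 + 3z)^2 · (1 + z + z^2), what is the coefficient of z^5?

39

(1 + 3z + 2z^2 - 2z^3 + 2z^4) has coefficients 1,3,2,-2,2 for degrees 0…4.
(1 + 3z)^2 has coefficients 1,6,9,0,0,0 for degrees 0…5.
Finally multiplying by (1 + z + z^2), the product of all factors after the first has coefficients 1,7,16,15,9,0 for degrees 0…5.
[z^5] = 1·0 + 3·9 + 2·15 − 2·16 + 2·7 = 39.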